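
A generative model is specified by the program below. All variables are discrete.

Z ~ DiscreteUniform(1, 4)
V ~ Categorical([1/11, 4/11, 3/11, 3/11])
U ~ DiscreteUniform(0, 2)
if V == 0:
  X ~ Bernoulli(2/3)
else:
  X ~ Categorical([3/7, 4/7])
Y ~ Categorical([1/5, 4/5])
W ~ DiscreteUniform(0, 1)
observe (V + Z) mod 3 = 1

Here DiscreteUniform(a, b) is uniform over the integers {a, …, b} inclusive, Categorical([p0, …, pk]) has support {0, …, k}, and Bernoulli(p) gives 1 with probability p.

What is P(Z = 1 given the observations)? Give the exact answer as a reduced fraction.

Enumerate traces; 144 have nonzero weight after conditioning:
  (Z=1, V=0, U=0, X=0, Y=0, W=0) weight 1/3960
  (Z=1, V=0, U=0, X=0, Y=0, W=1) weight 1/3960
  (Z=1, V=0, U=0, X=0, Y=1, W=0) weight 1/990
  (Z=1, V=0, U=0, X=0, Y=1, W=1) weight 1/990
  (Z=1, V=0, U=0, X=1, Y=0, W=0) weight 1/1980
  (Z=1, V=0, U=0, X=1, Y=0, W=1) weight 1/1980
  (Z=1, V=0, U=0, X=1, Y=1, W=0) weight 1/495
  (Z=1, V=0, U=0, X=1, Y=1, W=1) weight 1/495
  (Z=2, V=2, U=0, X=0, Y=0, W=0) weight 3/3080
  (Z=3, V=1, U=0, X=0, Y=0, W=0) weight 1/770
  … 134 more
Group by Z:
  weight(Z=1) = 1/11
  weight(Z=2) = 3/44
  weight(Z=3) = 1/11
  weight(Z=4) = 1/11
Total weight = 1/11 + 3/44 + 1/11 + 1/11 = 15/44
P(Z=1 | obs) = 1/11 / 15/44 = 4/15
P(Z=2 | obs) = 3/44 / 15/44 = 1/5
P(Z=3 | obs) = 1/11 / 15/44 = 4/15
P(Z=4 | obs) = 1/11 / 15/44 = 4/15

P(Z = 1 | obs) = 4/15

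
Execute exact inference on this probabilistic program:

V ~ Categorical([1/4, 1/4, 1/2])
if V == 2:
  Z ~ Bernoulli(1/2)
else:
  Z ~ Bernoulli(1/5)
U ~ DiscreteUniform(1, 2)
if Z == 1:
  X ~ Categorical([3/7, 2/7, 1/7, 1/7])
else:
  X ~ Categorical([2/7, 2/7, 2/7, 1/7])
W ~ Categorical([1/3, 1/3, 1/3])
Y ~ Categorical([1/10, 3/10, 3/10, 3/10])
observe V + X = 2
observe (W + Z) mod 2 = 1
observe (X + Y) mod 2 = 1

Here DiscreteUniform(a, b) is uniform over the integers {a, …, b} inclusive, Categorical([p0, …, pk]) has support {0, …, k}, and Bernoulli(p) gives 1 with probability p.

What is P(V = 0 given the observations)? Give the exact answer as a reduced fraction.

Enumerate traces; 36 have nonzero weight after conditioning:
  (V=0, Z=0, U=1, X=2, W=1, Y=1) weight 1/350
  (V=0, Z=0, U=1, X=2, W=1, Y=3) weight 1/350
  (V=0, Z=0, U=2, X=2, W=1, Y=1) weight 1/350
  (V=0, Z=0, U=2, X=2, W=1, Y=3) weight 1/350
  (V=0, Z=1, U=1, X=2, W=0, Y=1) weight 1/2800
  (V=0, Z=1, U=1, X=2, W=0, Y=3) weight 1/2800
  (V=0, Z=1, U=1, X=2, W=2, Y=1) weight 1/2800
  (V=0, Z=1, U=1, X=2, W=2, Y=3) weight 1/2800
  (V=1, Z=0, U=1, X=1, W=1, Y=0) weight 1/1050
  (V=2, Z=0, U=1, X=0, W=1, Y=1) weight 1/280
  … 26 more
Group by V:
  weight(V=0) = 1/70
  weight(V=1) = 2/175
  weight(V=2) = 2/35
Total weight = 1/70 + 2/175 + 2/35 = 29/350
P(V=0 | obs) = 1/70 / 29/350 = 5/29
P(V=1 | obs) = 2/175 / 29/350 = 4/29
P(V=2 | obs) = 2/35 / 29/350 = 20/29

P(V = 0 | obs) = 5/29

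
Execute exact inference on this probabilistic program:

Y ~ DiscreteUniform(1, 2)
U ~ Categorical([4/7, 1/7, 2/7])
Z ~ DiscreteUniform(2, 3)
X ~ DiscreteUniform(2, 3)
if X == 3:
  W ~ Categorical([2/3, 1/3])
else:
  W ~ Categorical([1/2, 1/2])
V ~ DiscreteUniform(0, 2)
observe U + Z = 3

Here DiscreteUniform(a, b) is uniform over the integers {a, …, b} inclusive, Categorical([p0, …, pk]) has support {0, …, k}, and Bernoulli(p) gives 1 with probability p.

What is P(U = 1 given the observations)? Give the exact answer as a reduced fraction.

P(U = 1 | obs) = 1/5

Enumerate traces; 48 have nonzero weight after conditioning:
  (Y=1, U=0, Z=3, X=2, W=0, V=0) weight 1/84
  (Y=1, U=0, Z=3, X=2, W=0, V=1) weight 1/84
  (Y=1, U=0, Z=3, X=2, W=0, V=2) weight 1/84
  (Y=1, U=0, Z=3, X=2, W=1, V=0) weight 1/84
  (Y=1, U=0, Z=3, X=2, W=1, V=1) weight 1/84
  (Y=1, U=0, Z=3, X=2, W=1, V=2) weight 1/84
  (Y=1, U=0, Z=3, X=3, W=0, V=0) weight 1/63
  (Y=1, U=0, Z=3, X=3, W=0, V=1) weight 1/63
  (Y=1, U=1, Z=2, X=2, W=0, V=0) weight 1/336
  … 39 more
Group by U:
  weight(U=0) = 2/7
  weight(U=1) = 1/14
Total weight = 2/7 + 1/14 = 5/14
P(U=0 | obs) = 2/7 / 5/14 = 4/5
P(U=1 | obs) = 1/14 / 5/14 = 1/5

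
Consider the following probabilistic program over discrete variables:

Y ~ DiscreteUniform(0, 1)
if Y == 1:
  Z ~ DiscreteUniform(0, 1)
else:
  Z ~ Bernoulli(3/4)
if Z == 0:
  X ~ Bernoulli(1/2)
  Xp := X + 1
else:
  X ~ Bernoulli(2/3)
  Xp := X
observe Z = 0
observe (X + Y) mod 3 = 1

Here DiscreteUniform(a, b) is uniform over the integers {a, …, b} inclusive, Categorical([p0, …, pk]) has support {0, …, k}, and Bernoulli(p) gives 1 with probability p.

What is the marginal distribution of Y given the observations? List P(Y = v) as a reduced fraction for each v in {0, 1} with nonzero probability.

Enumerate traces; 2 have nonzero weight after conditioning:
  (Y=0, Z=0, X=1) weight 1/16
  (Y=1, Z=0, X=0) weight 1/8
Group by Y:
  weight(Y=0) = 1/16
  weight(Y=1) = 1/8
Total weight = 1/16 + 1/8 = 3/16
P(Y=0 | obs) = 1/16 / 3/16 = 1/3
P(Y=1 | obs) = 1/8 / 3/16 = 2/3

P(Y=0) = 1/3, P(Y=1) = 2/3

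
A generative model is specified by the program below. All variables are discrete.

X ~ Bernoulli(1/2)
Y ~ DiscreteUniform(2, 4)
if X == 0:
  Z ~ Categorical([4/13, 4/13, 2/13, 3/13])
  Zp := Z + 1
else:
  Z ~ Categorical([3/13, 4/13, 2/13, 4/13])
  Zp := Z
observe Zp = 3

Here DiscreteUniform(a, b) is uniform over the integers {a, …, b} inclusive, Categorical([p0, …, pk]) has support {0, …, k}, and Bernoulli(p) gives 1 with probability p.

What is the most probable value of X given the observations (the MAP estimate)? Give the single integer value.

Enumerate traces; 6 have nonzero weight after conditioning:
  (X=0, Y=2, Z=2) weight 1/39
  (X=0, Y=3, Z=2) weight 1/39
  (X=0, Y=4, Z=2) weight 1/39
  (X=1, Y=2, Z=3) weight 2/39
  (X=1, Y=3, Z=3) weight 2/39
  (X=1, Y=4, Z=3) weight 2/39
Group by X:
  weight(X=0) = 1/13
  weight(X=1) = 2/13
Total weight = 1/13 + 2/13 = 3/13
P(X=0 | obs) = 1/13 / 3/13 = 1/3
P(X=1 | obs) = 2/13 / 3/13 = 2/3
argmax = 1

argmax_v P(X = v | obs) = 1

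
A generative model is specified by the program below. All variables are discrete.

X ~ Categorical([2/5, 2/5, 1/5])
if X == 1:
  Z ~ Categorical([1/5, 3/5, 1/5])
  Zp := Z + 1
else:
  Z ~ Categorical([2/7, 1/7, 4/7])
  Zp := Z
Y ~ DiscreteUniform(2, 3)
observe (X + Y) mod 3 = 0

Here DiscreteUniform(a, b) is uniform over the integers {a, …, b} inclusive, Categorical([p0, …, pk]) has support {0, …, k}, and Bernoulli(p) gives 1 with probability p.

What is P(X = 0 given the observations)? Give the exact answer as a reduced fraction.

P(X = 0 | obs) = 1/2

Enumerate traces; 6 have nonzero weight after conditioning:
  (X=0, Z=0, Y=3) weight 2/35
  (X=0, Z=1, Y=3) weight 1/35
  (X=0, Z=2, Y=3) weight 4/35
  (X=1, Z=0, Y=2) weight 1/25
  (X=1, Z=1, Y=2) weight 3/25
  (X=1, Z=2, Y=2) weight 1/25
Group by X:
  weight(X=0) = 1/5
  weight(X=1) = 1/5
Total weight = 1/5 + 1/5 = 2/5
P(X=0 | obs) = 1/5 / 2/5 = 1/2
P(X=1 | obs) = 1/5 / 2/5 = 1/2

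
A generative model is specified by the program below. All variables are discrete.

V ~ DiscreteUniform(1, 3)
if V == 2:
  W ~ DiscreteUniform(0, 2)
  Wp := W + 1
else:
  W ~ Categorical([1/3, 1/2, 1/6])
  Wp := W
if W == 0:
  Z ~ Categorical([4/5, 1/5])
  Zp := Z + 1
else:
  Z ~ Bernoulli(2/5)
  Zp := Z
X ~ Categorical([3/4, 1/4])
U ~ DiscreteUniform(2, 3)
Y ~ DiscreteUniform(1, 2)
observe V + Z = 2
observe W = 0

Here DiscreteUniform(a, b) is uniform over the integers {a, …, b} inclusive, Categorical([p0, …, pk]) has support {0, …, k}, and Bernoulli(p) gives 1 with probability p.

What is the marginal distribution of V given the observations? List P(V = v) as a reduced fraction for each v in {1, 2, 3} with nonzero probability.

Enumerate traces; 16 have nonzero weight after conditioning:
  (V=1, W=0, Z=1, X=0, U=2, Y=1) weight 1/240
  (V=1, W=0, Z=1, X=0, U=2, Y=2) weight 1/240
  (V=1, W=0, Z=1, X=0, U=3, Y=1) weight 1/240
  (V=1, W=0, Z=1, X=0, U=3, Y=2) weight 1/240
  (V=1, W=0, Z=1, X=1, U=2, Y=1) weight 1/720
  (V=1, W=0, Z=1, X=1, U=2, Y=2) weight 1/720
  (V=1, W=0, Z=1, X=1, U=3, Y=1) weight 1/720
  (V=1, W=0, Z=1, X=1, U=3, Y=2) weight 1/720
  (V=2, W=0, Z=0, X=0, U=2, Y=1) weight 1/60
  … 7 more
Group by V:
  weight(V=1) = 1/45
  weight(V=2) = 4/45
Total weight = 1/45 + 4/45 = 1/9
P(V=1 | obs) = 1/45 / 1/9 = 1/5
P(V=2 | obs) = 4/45 / 1/9 = 4/5

P(V=1) = 1/5, P(V=2) = 4/5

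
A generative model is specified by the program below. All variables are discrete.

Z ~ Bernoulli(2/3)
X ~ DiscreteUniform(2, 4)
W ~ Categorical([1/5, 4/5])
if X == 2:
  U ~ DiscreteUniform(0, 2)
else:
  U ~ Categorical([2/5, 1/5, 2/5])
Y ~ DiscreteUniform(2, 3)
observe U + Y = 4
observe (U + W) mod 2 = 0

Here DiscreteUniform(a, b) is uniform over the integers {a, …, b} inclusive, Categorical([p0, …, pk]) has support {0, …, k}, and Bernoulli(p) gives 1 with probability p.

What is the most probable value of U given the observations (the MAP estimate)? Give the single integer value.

Enumerate traces; 12 have nonzero weight after conditioning:
  (Z=0, X=2, W=0, U=2, Y=2) weight 1/270
  (Z=0, X=2, W=1, U=1, Y=3) weight 2/135
  (Z=0, X=3, W=0, U=2, Y=2) weight 1/225
  (Z=0, X=3, W=1, U=1, Y=3) weight 2/225
  (Z=0, X=4, W=0, U=2, Y=2) weight 1/225
  (Z=0, X=4, W=1, U=1, Y=3) weight 2/225
  (Z=1, X=2, W=0, U=2, Y=2) weight 1/135
  (Z=1, X=2, W=1, U=1, Y=3) weight 4/135
  … 4 more
Group by U:
  weight(U=1) = 22/225
  weight(U=2) = 17/450
Total weight = 22/225 + 17/450 = 61/450
P(U=1 | obs) = 22/225 / 61/450 = 44/61
P(U=2 | obs) = 17/450 / 61/450 = 17/61
argmax = 1

argmax_v P(U = v | obs) = 1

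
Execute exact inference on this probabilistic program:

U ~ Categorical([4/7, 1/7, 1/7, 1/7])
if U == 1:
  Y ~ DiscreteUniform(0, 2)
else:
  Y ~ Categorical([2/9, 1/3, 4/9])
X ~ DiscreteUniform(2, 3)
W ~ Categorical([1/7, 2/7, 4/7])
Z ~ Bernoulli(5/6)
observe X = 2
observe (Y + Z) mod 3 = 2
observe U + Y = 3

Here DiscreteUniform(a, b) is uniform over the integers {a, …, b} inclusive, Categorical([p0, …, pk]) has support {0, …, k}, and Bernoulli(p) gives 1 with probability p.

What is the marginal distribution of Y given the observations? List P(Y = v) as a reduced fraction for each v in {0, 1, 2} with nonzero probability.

Enumerate traces; 6 have nonzero weight after conditioning:
  (U=1, Y=2, X=2, W=0, Z=0) weight 1/1764
  (U=1, Y=2, X=2, W=1, Z=0) weight 1/882
  (U=1, Y=2, X=2, W=2, Z=0) weight 1/441
  (U=2, Y=1, X=2, W=0, Z=1) weight 5/1764
  (U=2, Y=1, X=2, W=1, Z=1) weight 5/882
  (U=2, Y=1, X=2, W=2, Z=1) weight 5/441
Group by Y:
  weight(Y=1) = 5/252
  weight(Y=2) = 1/252
Total weight = 5/252 + 1/252 = 1/42
P(Y=1 | obs) = 5/252 / 1/42 = 5/6
P(Y=2 | obs) = 1/252 / 1/42 = 1/6

P(Y=1) = 5/6, P(Y=2) = 1/6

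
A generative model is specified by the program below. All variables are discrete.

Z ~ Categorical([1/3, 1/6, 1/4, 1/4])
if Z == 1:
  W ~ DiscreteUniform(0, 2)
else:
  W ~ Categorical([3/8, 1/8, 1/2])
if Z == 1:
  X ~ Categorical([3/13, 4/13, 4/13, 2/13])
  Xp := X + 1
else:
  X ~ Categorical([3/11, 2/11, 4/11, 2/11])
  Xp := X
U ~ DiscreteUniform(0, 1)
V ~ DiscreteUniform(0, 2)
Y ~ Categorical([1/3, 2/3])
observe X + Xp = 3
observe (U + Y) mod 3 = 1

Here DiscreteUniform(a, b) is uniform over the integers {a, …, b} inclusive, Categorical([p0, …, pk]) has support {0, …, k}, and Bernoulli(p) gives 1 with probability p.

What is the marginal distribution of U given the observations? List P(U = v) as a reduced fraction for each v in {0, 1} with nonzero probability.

Enumerate traces; 18 have nonzero weight after conditioning:
  (Z=1, W=0, X=1, U=0, V=0, Y=1) weight 2/1053
  (Z=1, W=0, X=1, U=0, V=1, Y=1) weight 2/1053
  (Z=1, W=0, X=1, U=0, V=2, Y=1) weight 2/1053
  (Z=1, W=0, X=1, U=1, V=0, Y=0) weight 1/1053
  (Z=1, W=0, X=1, U=1, V=1, Y=0) weight 1/1053
  (Z=1, W=0, X=1, U=1, V=2, Y=0) weight 1/1053
  (Z=1, W=1, X=1, U=0, V=0, Y=1) weight 2/1053
  (Z=1, W=1, X=1, U=0, V=1, Y=1) weight 2/1053
  … 10 more
Group by U:
  weight(U=0) = 2/117
  weight(U=1) = 1/117
Total weight = 2/117 + 1/117 = 1/39
P(U=0 | obs) = 2/117 / 1/39 = 2/3
P(U=1 | obs) = 1/117 / 1/39 = 1/3

P(U=0) = 2/3, P(U=1) = 1/3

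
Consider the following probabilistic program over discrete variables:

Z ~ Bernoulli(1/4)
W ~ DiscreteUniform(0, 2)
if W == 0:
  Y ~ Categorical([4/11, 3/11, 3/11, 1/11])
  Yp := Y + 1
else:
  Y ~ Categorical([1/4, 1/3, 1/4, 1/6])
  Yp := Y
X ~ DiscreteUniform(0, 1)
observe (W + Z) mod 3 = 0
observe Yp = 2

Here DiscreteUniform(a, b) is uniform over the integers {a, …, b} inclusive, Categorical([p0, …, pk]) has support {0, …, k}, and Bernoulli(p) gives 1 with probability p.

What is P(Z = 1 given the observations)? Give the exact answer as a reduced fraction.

P(Z = 1 | obs) = 11/47

Enumerate traces; 4 have nonzero weight after conditioning:
  (Z=0, W=0, Y=1, X=0) weight 3/88
  (Z=0, W=0, Y=1, X=1) weight 3/88
  (Z=1, W=2, Y=2, X=0) weight 1/96
  (Z=1, W=2, Y=2, X=1) weight 1/96
Group by Z:
  weight(Z=0) = 3/44
  weight(Z=1) = 1/48
Total weight = 3/44 + 1/48 = 47/528
P(Z=0 | obs) = 3/44 / 47/528 = 36/47
P(Z=1 | obs) = 1/48 / 47/528 = 11/47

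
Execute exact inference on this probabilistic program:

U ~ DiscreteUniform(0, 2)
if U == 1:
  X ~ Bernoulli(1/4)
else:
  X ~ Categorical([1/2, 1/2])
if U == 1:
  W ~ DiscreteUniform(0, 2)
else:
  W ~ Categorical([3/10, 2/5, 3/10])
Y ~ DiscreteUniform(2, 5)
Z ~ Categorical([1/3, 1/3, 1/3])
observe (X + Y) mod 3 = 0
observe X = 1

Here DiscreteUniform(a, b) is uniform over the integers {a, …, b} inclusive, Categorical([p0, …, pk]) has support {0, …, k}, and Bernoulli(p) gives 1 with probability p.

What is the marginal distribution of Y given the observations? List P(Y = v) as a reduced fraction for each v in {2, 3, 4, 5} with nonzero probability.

Enumerate traces; 54 have nonzero weight after conditioning:
  (U=0, X=1, W=0, Y=2, Z=0) weight 1/240
  (U=0, X=1, W=0, Y=2, Z=1) weight 1/240
  (U=0, X=1, W=0, Y=2, Z=2) weight 1/240
  (U=0, X=1, W=0, Y=5, Z=0) weight 1/240
  (U=0, X=1, W=0, Y=5, Z=1) weight 1/240
  (U=0, X=1, W=0, Y=5, Z=2) weight 1/240
  (U=0, X=1, W=1, Y=2, Z=0) weight 1/180
  (U=0, X=1, W=1, Y=2, Z=1) weight 1/180
  … 46 more
Group by Y:
  weight(Y=2) = 5/48
  weight(Y=5) = 5/48
Total weight = 5/48 + 5/48 = 5/24
P(Y=2 | obs) = 5/48 / 5/24 = 1/2
P(Y=5 | obs) = 5/48 / 5/24 = 1/2

P(Y=2) = 1/2, P(Y=5) = 1/2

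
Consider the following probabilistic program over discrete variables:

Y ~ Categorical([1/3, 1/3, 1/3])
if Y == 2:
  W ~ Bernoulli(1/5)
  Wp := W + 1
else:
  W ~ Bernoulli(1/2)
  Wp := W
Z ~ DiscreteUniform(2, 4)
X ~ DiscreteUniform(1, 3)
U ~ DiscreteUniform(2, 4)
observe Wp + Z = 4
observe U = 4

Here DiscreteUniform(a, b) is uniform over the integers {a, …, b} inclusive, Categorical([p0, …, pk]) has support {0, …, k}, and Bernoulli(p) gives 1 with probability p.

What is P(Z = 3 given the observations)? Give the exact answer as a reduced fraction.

P(Z = 3 | obs) = 3/5

Enumerate traces; 18 have nonzero weight after conditioning:
  (Y=0, W=0, Z=4, X=1, U=4) weight 1/162
  (Y=0, W=0, Z=4, X=2, U=4) weight 1/162
  (Y=0, W=0, Z=4, X=3, U=4) weight 1/162
  (Y=0, W=1, Z=3, X=1, U=4) weight 1/162
  (Y=0, W=1, Z=3, X=2, U=4) weight 1/162
  (Y=0, W=1, Z=3, X=3, U=4) weight 1/162
  (Y=1, W=0, Z=4, X=1, U=4) weight 1/162
  (Y=1, W=0, Z=4, X=2, U=4) weight 1/162
  (Y=2, W=1, Z=2, X=1, U=4) weight 1/405
  … 9 more
Group by Z:
  weight(Z=2) = 1/135
  weight(Z=3) = 1/15
  weight(Z=4) = 1/27
Total weight = 1/135 + 1/15 + 1/27 = 1/9
P(Z=2 | obs) = 1/135 / 1/9 = 1/15
P(Z=3 | obs) = 1/15 / 1/9 = 3/5
P(Z=4 | obs) = 1/27 / 1/9 = 1/3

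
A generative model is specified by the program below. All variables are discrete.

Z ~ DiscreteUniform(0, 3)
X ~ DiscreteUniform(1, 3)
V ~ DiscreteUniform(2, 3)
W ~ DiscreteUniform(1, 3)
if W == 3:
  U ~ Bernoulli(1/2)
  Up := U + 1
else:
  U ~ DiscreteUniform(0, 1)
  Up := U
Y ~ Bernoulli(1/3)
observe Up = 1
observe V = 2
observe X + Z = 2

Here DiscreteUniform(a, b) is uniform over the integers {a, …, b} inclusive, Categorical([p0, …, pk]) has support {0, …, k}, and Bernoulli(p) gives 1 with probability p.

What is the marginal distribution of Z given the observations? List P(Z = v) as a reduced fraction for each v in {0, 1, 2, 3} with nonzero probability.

Enumerate traces; 12 have nonzero weight after conditioning:
  (Z=0, X=2, V=2, W=1, U=1, Y=0) weight 1/216
  (Z=0, X=2, V=2, W=1, U=1, Y=1) weight 1/432
  (Z=0, X=2, V=2, W=2, U=1, Y=0) weight 1/216
  (Z=0, X=2, V=2, W=2, U=1, Y=1) weight 1/432
  (Z=0, X=2, V=2, W=3, U=0, Y=0) weight 1/216
  (Z=0, X=2, V=2, W=3, U=0, Y=1) weight 1/432
  (Z=1, X=1, V=2, W=1, U=1, Y=0) weight 1/216
  (Z=1, X=1, V=2, W=1, U=1, Y=1) weight 1/432
  … 4 more
Group by Z:
  weight(Z=0) = 1/48
  weight(Z=1) = 1/48
Total weight = 1/48 + 1/48 = 1/24
P(Z=0 | obs) = 1/48 / 1/24 = 1/2
P(Z=1 | obs) = 1/48 / 1/24 = 1/2

P(Z=0) = 1/2, P(Z=1) = 1/2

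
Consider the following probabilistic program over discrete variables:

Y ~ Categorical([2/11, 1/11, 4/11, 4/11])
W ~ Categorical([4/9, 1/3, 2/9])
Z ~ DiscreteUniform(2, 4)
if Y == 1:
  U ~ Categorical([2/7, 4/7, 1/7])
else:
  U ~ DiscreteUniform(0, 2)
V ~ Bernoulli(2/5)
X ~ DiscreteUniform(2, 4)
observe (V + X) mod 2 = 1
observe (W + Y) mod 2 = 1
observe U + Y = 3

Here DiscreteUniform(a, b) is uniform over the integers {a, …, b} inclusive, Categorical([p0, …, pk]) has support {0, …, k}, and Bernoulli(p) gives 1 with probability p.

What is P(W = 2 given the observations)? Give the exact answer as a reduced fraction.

P(W = 2 | obs) = 31/135

Enumerate traces; 45 have nonzero weight after conditioning:
  (Y=1, W=0, Z=2, U=2, V=0, X=3) weight 4/10395
  (Y=1, W=0, Z=2, U=2, V=1, X=2) weight 8/31185
  (Y=1, W=0, Z=2, U=2, V=1, X=4) weight 8/31185
  (Y=1, W=0, Z=3, U=2, V=0, X=3) weight 4/10395
  (Y=1, W=0, Z=3, U=2, V=1, X=2) weight 8/31185
  (Y=1, W=0, Z=3, U=2, V=1, X=4) weight 8/31185
  (Y=1, W=0, Z=4, U=2, V=0, X=3) weight 4/10395
  (Y=1, W=0, Z=4, U=2, V=1, X=2) weight 8/31185
  (Y=1, W=2, Z=2, U=2, V=0, X=3) weight 2/10395
  (Y=2, W=1, Z=2, U=1, V=0, X=3) weight 4/1485
  … 35 more
Group by W:
  weight(W=0) = 124/4455
  weight(W=1) = 28/1485
  weight(W=2) = 62/4455
Total weight = 124/4455 + 28/1485 + 62/4455 = 2/33
P(W=0 | obs) = 124/4455 / 2/33 = 62/135
P(W=1 | obs) = 28/1485 / 2/33 = 14/45
P(W=2 | obs) = 62/4455 / 2/33 = 31/135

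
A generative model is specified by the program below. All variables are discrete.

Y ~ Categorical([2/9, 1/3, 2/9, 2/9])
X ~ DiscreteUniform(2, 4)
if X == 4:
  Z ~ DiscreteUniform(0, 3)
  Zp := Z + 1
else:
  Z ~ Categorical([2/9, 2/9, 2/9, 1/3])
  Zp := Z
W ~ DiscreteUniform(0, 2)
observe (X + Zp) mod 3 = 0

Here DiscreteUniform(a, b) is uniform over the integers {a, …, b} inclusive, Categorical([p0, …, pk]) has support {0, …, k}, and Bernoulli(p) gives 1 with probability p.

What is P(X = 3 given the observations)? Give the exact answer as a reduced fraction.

P(X = 3 | obs) = 20/37

Enumerate traces; 48 have nonzero weight after conditioning:
  (Y=0, X=2, Z=1, W=0) weight 4/729
  (Y=0, X=2, Z=1, W=1) weight 4/729
  (Y=0, X=2, Z=1, W=2) weight 4/729
  (Y=0, X=3, Z=0, W=0) weight 4/729
  (Y=0, X=3, Z=0, W=1) weight 4/729
  (Y=0, X=3, Z=0, W=2) weight 4/729
  (Y=0, X=3, Z=3, W=0) weight 2/243
  (Y=0, X=3, Z=3, W=1) weight 2/243
  (Y=0, X=4, Z=1, W=0) weight 1/162
  … 39 more
Group by X:
  weight(X=2) = 2/27
  weight(X=3) = 5/27
  weight(X=4) = 1/12
Total weight = 2/27 + 5/27 + 1/12 = 37/108
P(X=2 | obs) = 2/27 / 37/108 = 8/37
P(X=3 | obs) = 5/27 / 37/108 = 20/37
P(X=4 | obs) = 1/12 / 37/108 = 9/37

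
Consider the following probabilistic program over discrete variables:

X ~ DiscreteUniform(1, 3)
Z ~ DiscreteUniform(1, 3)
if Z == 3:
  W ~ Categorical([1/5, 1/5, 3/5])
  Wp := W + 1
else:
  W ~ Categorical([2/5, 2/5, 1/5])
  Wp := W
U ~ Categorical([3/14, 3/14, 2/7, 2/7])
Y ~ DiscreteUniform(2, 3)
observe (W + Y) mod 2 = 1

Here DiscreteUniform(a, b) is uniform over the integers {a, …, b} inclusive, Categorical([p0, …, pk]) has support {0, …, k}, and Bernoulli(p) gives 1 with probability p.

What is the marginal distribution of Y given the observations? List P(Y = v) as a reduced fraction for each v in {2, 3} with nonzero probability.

P(Y=2) = 1/3, P(Y=3) = 2/3

Enumerate traces; 108 have nonzero weight after conditioning:
  (X=1, Z=1, W=0, U=0, Y=3) weight 1/210
  (X=1, Z=1, W=0, U=1, Y=3) weight 1/210
  (X=1, Z=1, W=0, U=2, Y=3) weight 2/315
  (X=1, Z=1, W=0, U=3, Y=3) weight 2/315
  (X=1, Z=1, W=1, U=0, Y=2) weight 1/210
  (X=1, Z=1, W=1, U=1, Y=2) weight 1/210
  (X=1, Z=1, W=1, U=2, Y=2) weight 2/315
  (X=1, Z=1, W=1, U=3, Y=2) weight 2/315
  … 100 more
Group by Y:
  weight(Y=2) = 1/6
  weight(Y=3) = 1/3
Total weight = 1/6 + 1/3 = 1/2
P(Y=2 | obs) = 1/6 / 1/2 = 1/3
P(Y=3 | obs) = 1/3 / 1/2 = 2/3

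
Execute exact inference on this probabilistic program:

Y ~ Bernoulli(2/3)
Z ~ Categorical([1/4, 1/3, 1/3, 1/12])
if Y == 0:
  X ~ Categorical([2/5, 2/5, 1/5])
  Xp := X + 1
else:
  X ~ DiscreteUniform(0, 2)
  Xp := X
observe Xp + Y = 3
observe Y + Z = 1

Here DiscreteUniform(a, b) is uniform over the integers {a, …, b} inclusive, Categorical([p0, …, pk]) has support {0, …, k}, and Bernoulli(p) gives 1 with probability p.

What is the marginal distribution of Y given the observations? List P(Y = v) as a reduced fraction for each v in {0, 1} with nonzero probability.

P(Y=0) = 2/7, P(Y=1) = 5/7

Enumerate traces; 2 have nonzero weight after conditioning:
  (Y=0, Z=1, X=2) weight 1/45
  (Y=1, Z=0, X=2) weight 1/18
Group by Y:
  weight(Y=0) = 1/45
  weight(Y=1) = 1/18
Total weight = 1/45 + 1/18 = 7/90
P(Y=0 | obs) = 1/45 / 7/90 = 2/7
P(Y=1 | obs) = 1/18 / 7/90 = 5/7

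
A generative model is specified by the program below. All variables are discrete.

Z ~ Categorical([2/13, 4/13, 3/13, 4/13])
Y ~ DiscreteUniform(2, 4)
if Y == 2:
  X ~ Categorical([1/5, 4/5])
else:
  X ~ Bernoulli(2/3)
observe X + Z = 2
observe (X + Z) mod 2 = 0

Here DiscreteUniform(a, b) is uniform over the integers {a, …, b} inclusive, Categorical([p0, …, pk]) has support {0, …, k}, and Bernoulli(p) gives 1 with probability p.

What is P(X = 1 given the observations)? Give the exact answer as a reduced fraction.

P(X = 1 | obs) = 128/167

Enumerate traces; 6 have nonzero weight after conditioning:
  (Z=1, Y=2, X=1) weight 16/195
  (Z=1, Y=3, X=1) weight 8/117
  (Z=1, Y=4, X=1) weight 8/117
  (Z=2, Y=2, X=0) weight 1/65
  (Z=2, Y=3, X=0) weight 1/39
  (Z=2, Y=4, X=0) weight 1/39
Group by X:
  weight(X=0) = 1/15
  weight(X=1) = 128/585
Total weight = 1/15 + 128/585 = 167/585
P(X=0 | obs) = 1/15 / 167/585 = 39/167
P(X=1 | obs) = 128/585 / 167/585 = 128/167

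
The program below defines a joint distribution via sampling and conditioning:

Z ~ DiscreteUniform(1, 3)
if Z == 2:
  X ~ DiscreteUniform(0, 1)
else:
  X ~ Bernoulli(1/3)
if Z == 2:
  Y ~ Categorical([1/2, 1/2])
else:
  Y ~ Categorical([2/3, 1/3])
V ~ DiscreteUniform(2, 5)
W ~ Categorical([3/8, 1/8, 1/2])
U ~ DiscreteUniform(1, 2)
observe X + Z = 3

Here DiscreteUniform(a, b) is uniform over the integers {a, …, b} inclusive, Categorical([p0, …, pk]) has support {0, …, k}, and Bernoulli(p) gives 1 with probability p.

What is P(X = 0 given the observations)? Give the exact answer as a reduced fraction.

P(X = 0 | obs) = 4/7

Enumerate traces; 96 have nonzero weight after conditioning:
  (Z=2, X=1, Y=0, V=2, W=0, U=1) weight 1/256
  (Z=2, X=1, Y=0, V=2, W=0, U=2) weight 1/256
  (Z=2, X=1, Y=0, V=2, W=1, U=1) weight 1/768
  (Z=2, X=1, Y=0, V=2, W=1, U=2) weight 1/768
  (Z=2, X=1, Y=0, V=2, W=2, U=1) weight 1/192
  (Z=2, X=1, Y=0, V=2, W=2, U=2) weight 1/192
  (Z=2, X=1, Y=0, V=3, W=0, U=1) weight 1/256
  (Z=2, X=1, Y=0, V=3, W=0, U=2) weight 1/256
  (Z=3, X=0, Y=0, V=2, W=0, U=1) weight 1/144
  … 87 more
Group by X:
  weight(X=0) = 2/9
  weight(X=1) = 1/6
Total weight = 2/9 + 1/6 = 7/18
P(X=0 | obs) = 2/9 / 7/18 = 4/7
P(X=1 | obs) = 1/6 / 7/18 = 3/7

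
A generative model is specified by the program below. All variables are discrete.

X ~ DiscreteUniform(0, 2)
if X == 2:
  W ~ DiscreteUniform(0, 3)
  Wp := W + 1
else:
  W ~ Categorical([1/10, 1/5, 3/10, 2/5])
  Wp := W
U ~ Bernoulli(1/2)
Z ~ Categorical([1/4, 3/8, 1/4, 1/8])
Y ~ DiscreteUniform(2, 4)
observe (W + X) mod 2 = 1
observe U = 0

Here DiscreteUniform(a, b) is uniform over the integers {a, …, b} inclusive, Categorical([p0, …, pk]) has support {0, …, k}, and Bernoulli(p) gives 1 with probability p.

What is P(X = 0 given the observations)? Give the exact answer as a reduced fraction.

Enumerate traces; 72 have nonzero weight after conditioning:
  (X=0, W=1, U=0, Z=0, Y=2) weight 1/360
  (X=0, W=1, U=0, Z=0, Y=3) weight 1/360
  (X=0, W=1, U=0, Z=0, Y=4) weight 1/360
  (X=0, W=1, U=0, Z=1, Y=2) weight 1/240
  (X=0, W=1, U=0, Z=1, Y=3) weight 1/240
  (X=0, W=1, U=0, Z=1, Y=4) weight 1/240
  (X=0, W=1, U=0, Z=2, Y=2) weight 1/360
  (X=0, W=1, U=0, Z=2, Y=3) weight 1/360
  (X=1, W=0, U=0, Z=0, Y=2) weight 1/720
  (X=2, W=1, U=0, Z=0, Y=2) weight 1/288
  … 62 more
Group by X:
  weight(X=0) = 1/10
  weight(X=1) = 1/15
  weight(X=2) = 1/12
Total weight = 1/10 + 1/15 + 1/12 = 1/4
P(X=0 | obs) = 1/10 / 1/4 = 2/5
P(X=1 | obs) = 1/15 / 1/4 = 4/15
P(X=2 | obs) = 1/12 / 1/4 = 1/3

P(X = 0 | obs) = 2/5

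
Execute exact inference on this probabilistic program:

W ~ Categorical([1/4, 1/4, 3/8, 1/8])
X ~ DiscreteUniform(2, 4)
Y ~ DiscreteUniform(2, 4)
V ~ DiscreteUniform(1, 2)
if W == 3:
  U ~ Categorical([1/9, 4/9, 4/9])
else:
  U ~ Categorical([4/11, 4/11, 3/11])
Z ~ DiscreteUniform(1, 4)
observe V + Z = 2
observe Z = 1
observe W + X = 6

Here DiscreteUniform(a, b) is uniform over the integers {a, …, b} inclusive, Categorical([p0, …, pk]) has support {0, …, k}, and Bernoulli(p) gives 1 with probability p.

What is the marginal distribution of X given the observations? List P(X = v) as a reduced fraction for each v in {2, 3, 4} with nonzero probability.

Enumerate traces; 18 have nonzero weight after conditioning:
  (W=2, X=4, Y=2, V=1, U=0, Z=1) weight 1/528
  (W=2, X=4, Y=2, V=1, U=1, Z=1) weight 1/528
  (W=2, X=4, Y=2, V=1, U=2, Z=1) weight 1/704
  (W=2, X=4, Y=3, V=1, U=0, Z=1) weight 1/528
  (W=2, X=4, Y=3, V=1, U=1, Z=1) weight 1/528
  (W=2, X=4, Y=3, V=1, U=2, Z=1) weight 1/704
  (W=2, X=4, Y=4, V=1, U=0, Z=1) weight 1/528
  (W=2, X=4, Y=4, V=1, U=1, Z=1) weight 1/528
  (W=3, X=3, Y=2, V=1, U=0, Z=1) weight 1/5184
  … 9 more
Group by X:
  weight(X=3) = 1/192
  weight(X=4) = 1/64
Total weight = 1/192 + 1/64 = 1/48
P(X=3 | obs) = 1/192 / 1/48 = 1/4
P(X=4 | obs) = 1/64 / 1/48 = 3/4

P(X=3) = 1/4, P(X=4) = 3/4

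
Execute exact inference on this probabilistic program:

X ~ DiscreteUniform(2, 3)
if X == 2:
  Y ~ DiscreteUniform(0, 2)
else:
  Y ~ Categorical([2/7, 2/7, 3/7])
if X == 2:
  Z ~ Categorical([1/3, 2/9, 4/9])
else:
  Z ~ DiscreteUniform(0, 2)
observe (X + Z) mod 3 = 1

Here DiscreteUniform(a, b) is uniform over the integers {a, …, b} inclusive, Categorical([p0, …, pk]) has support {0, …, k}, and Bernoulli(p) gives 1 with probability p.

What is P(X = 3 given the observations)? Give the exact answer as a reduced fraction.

Enumerate traces; 6 have nonzero weight after conditioning:
  (X=2, Y=0, Z=2) weight 2/27
  (X=2, Y=1, Z=2) weight 2/27
  (X=2, Y=2, Z=2) weight 2/27
  (X=3, Y=0, Z=1) weight 1/21
  (X=3, Y=1, Z=1) weight 1/21
  (X=3, Y=2, Z=1) weight 1/14
Group by X:
  weight(X=2) = 2/9
  weight(X=3) = 1/6
Total weight = 2/9 + 1/6 = 7/18
P(X=2 | obs) = 2/9 / 7/18 = 4/7
P(X=3 | obs) = 1/6 / 7/18 = 3/7

P(X = 3 | obs) = 3/7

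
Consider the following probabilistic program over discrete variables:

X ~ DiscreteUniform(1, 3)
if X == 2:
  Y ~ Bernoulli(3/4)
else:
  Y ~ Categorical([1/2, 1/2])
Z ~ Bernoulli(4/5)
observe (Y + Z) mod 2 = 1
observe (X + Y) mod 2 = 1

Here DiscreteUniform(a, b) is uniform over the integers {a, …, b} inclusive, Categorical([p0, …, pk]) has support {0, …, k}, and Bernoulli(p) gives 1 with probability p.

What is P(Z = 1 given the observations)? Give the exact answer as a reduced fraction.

P(Z = 1 | obs) = 16/19

Enumerate traces; 3 have nonzero weight after conditioning:
  (X=1, Y=0, Z=1) weight 2/15
  (X=2, Y=1, Z=0) weight 1/20
  (X=3, Y=0, Z=1) weight 2/15
Group by Z:
  weight(Z=0) = 1/20
  weight(Z=1) = 4/15
Total weight = 1/20 + 4/15 = 19/60
P(Z=0 | obs) = 1/20 / 19/60 = 3/19
P(Z=1 | obs) = 4/15 / 19/60 = 16/19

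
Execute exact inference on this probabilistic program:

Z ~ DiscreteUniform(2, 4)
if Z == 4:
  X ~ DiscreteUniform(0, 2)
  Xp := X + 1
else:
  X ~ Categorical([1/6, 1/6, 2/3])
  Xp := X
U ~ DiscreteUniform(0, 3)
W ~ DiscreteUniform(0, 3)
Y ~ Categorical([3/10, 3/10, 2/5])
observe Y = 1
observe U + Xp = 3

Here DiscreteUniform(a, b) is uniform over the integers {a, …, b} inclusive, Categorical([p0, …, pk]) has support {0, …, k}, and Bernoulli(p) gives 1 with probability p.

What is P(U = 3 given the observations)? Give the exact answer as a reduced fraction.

P(U = 3 | obs) = 1/9

Enumerate traces; 36 have nonzero weight after conditioning:
  (Z=2, X=0, U=3, W=0, Y=1) weight 1/960
  (Z=2, X=0, U=3, W=1, Y=1) weight 1/960
  (Z=2, X=0, U=3, W=2, Y=1) weight 1/960
  (Z=2, X=0, U=3, W=3, Y=1) weight 1/960
  (Z=2, X=1, U=2, W=0, Y=1) weight 1/960
  (Z=2, X=1, U=2, W=1, Y=1) weight 1/960
  (Z=2, X=1, U=2, W=2, Y=1) weight 1/960
  (Z=2, X=1, U=2, W=3, Y=1) weight 1/960
  (Z=2, X=2, U=1, W=0, Y=1) weight 1/240
  (Z=4, X=2, U=0, W=0, Y=1) weight 1/480
  … 26 more
Group by U:
  weight(U=0) = 1/120
  weight(U=1) = 1/24
  weight(U=2) = 1/60
  weight(U=3) = 1/120
Total weight = 1/120 + 1/24 + 1/60 + 1/120 = 3/40
P(U=0 | obs) = 1/120 / 3/40 = 1/9
P(U=1 | obs) = 1/24 / 3/40 = 5/9
P(U=2 | obs) = 1/60 / 3/40 = 2/9
P(U=3 | obs) = 1/120 / 3/40 = 1/9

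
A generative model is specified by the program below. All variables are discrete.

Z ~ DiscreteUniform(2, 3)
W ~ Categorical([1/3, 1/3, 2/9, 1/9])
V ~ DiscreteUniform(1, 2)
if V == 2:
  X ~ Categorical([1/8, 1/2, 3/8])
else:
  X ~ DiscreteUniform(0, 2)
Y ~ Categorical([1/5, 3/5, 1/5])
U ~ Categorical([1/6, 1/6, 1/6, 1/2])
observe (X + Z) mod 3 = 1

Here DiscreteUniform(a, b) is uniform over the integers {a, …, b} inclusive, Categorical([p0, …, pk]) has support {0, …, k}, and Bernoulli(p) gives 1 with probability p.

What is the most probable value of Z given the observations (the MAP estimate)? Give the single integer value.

argmax_v P(Z = v | obs) = 3

Enumerate traces; 192 have nonzero weight after conditioning:
  (Z=2, W=0, V=1, X=2, Y=0, U=0) weight 1/1080
  (Z=2, W=0, V=1, X=2, Y=0, U=1) weight 1/1080
  (Z=2, W=0, V=1, X=2, Y=0, U=2) weight 1/1080
  (Z=2, W=0, V=1, X=2, Y=0, U=3) weight 1/360
  (Z=2, W=0, V=1, X=2, Y=1, U=0) weight 1/360
  (Z=2, W=0, V=1, X=2, Y=1, U=1) weight 1/360
  (Z=2, W=0, V=1, X=2, Y=1, U=2) weight 1/360
  (Z=2, W=0, V=1, X=2, Y=1, U=3) weight 1/120
  (Z=3, W=0, V=1, X=1, Y=0, U=0) weight 1/1080
  … 183 more
Group by Z:
  weight(Z=2) = 17/96
  weight(Z=3) = 5/24
Total weight = 17/96 + 5/24 = 37/96
P(Z=2 | obs) = 17/96 / 37/96 = 17/37
P(Z=3 | obs) = 5/24 / 37/96 = 20/37
argmax = 3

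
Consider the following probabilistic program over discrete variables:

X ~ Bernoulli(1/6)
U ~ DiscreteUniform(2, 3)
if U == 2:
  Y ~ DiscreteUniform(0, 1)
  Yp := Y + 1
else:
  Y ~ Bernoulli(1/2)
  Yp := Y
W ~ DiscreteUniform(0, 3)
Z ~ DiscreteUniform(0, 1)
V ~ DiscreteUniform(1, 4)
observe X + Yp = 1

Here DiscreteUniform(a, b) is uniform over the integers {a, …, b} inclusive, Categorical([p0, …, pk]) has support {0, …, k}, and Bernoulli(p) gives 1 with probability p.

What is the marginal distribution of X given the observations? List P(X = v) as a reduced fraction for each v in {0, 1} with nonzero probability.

Enumerate traces; 96 have nonzero weight after conditioning:
  (X=0, U=2, Y=0, W=0, Z=0, V=1) weight 5/768
  (X=0, U=2, Y=0, W=0, Z=0, V=2) weight 5/768
  (X=0, U=2, Y=0, W=0, Z=0, V=3) weight 5/768
  (X=0, U=2, Y=0, W=0, Z=0, V=4) weight 5/768
  (X=0, U=2, Y=0, W=0, Z=1, V=1) weight 5/768
  (X=0, U=2, Y=0, W=0, Z=1, V=2) weight 5/768
  (X=0, U=2, Y=0, W=0, Z=1, V=3) weight 5/768
  (X=0, U=2, Y=0, W=0, Z=1, V=4) weight 5/768
  (X=1, U=3, Y=0, W=0, Z=0, V=1) weight 1/768
  … 87 more
Group by X:
  weight(X=0) = 5/12
  weight(X=1) = 1/24
Total weight = 5/12 + 1/24 = 11/24
P(X=0 | obs) = 5/12 / 11/24 = 10/11
P(X=1 | obs) = 1/24 / 11/24 = 1/11

P(X=0) = 10/11, P(X=1) = 1/11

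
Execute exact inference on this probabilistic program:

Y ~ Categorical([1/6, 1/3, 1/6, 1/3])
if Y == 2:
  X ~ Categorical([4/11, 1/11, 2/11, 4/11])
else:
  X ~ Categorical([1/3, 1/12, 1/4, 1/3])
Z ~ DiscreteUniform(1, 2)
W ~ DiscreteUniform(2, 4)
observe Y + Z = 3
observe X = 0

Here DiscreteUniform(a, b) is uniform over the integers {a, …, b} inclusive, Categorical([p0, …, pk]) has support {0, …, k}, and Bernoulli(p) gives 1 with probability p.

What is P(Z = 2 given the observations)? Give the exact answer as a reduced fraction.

P(Z = 2 | obs) = 11/17

Enumerate traces; 6 have nonzero weight after conditioning:
  (Y=1, X=0, Z=2, W=2) weight 1/54
  (Y=1, X=0, Z=2, W=3) weight 1/54
  (Y=1, X=0, Z=2, W=4) weight 1/54
  (Y=2, X=0, Z=1, W=2) weight 1/99
  (Y=2, X=0, Z=1, W=3) weight 1/99
  (Y=2, X=0, Z=1, W=4) weight 1/99
Group by Z:
  weight(Z=1) = 1/33
  weight(Z=2) = 1/18
Total weight = 1/33 + 1/18 = 17/198
P(Z=1 | obs) = 1/33 / 17/198 = 6/17
P(Z=2 | obs) = 1/18 / 17/198 = 11/17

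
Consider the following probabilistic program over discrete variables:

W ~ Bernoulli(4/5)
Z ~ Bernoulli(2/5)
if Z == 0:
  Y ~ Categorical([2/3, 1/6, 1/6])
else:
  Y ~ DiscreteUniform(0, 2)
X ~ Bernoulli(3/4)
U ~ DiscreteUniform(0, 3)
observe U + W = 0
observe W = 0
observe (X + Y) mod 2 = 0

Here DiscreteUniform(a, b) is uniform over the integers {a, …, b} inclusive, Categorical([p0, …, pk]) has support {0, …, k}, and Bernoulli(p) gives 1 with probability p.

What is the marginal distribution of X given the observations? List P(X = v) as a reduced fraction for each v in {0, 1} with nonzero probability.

Enumerate traces; 6 have nonzero weight after conditioning:
  (W=0, Z=0, Y=0, X=0, U=0) weight 1/200
  (W=0, Z=0, Y=1, X=1, U=0) weight 3/800
  (W=0, Z=0, Y=2, X=0, U=0) weight 1/800
  (W=0, Z=1, Y=0, X=0, U=0) weight 1/600
  (W=0, Z=1, Y=1, X=1, U=0) weight 1/200
  (W=0, Z=1, Y=2, X=0, U=0) weight 1/600
Group by X:
  weight(X=0) = 23/2400
  weight(X=1) = 7/800
Total weight = 23/2400 + 7/800 = 11/600
P(X=0 | obs) = 23/2400 / 11/600 = 23/44
P(X=1 | obs) = 7/800 / 11/600 = 21/44

P(X=0) = 23/44, P(X=1) = 21/44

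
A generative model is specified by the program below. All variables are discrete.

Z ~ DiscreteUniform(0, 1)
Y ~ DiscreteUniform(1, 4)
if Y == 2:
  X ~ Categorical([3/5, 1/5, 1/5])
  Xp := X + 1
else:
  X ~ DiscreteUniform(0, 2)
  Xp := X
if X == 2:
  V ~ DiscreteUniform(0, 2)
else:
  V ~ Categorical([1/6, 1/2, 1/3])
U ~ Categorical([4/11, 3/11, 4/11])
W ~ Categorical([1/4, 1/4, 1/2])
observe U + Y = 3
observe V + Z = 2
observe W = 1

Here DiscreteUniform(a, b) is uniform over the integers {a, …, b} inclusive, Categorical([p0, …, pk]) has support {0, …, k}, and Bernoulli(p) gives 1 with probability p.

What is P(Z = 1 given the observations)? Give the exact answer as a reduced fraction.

P(Z = 1 | obs) = 223/388

Enumerate traces; 18 have nonzero weight after conditioning:
  (Z=0, Y=1, X=0, V=2, U=2, W=1) weight 1/792
  (Z=0, Y=1, X=1, V=2, U=2, W=1) weight 1/792
  (Z=0, Y=1, X=2, V=2, U=2, W=1) weight 1/792
  (Z=0, Y=2, X=0, V=2, U=1, W=1) weight 3/1760
  (Z=0, Y=2, X=1, V=2, U=1, W=1) weight 1/1760
  (Z=0, Y=2, X=2, V=2, U=1, W=1) weight 1/1760
  (Z=0, Y=3, X=0, V=2, U=0, W=1) weight 1/792
  (Z=0, Y=3, X=1, V=2, U=0, W=1) weight 1/792
  (Z=1, Y=1, X=0, V=1, U=2, W=1) weight 1/528
  … 9 more
Group by Z:
  weight(Z=0) = 1/96
  weight(Z=1) = 223/15840
Total weight = 1/96 + 223/15840 = 97/3960
P(Z=0 | obs) = 1/96 / 97/3960 = 165/388
P(Z=1 | obs) = 223/15840 / 97/3960 = 223/388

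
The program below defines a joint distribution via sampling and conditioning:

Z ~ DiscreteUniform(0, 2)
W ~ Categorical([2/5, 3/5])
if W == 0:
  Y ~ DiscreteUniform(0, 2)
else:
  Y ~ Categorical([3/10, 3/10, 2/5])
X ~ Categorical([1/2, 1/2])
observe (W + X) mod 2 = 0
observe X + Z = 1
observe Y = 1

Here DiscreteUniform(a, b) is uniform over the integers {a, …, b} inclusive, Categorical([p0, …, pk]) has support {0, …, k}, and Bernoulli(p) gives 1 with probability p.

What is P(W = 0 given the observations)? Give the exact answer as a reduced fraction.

Enumerate traces; 2 have nonzero weight after conditioning:
  (Z=0, W=1, Y=1, X=1) weight 3/100
  (Z=1, W=0, Y=1, X=0) weight 1/45
Group by W:
  weight(W=0) = 1/45
  weight(W=1) = 3/100
Total weight = 1/45 + 3/100 = 47/900
P(W=0 | obs) = 1/45 / 47/900 = 20/47
P(W=1 | obs) = 3/100 / 47/900 = 27/47

P(W = 0 | obs) = 20/47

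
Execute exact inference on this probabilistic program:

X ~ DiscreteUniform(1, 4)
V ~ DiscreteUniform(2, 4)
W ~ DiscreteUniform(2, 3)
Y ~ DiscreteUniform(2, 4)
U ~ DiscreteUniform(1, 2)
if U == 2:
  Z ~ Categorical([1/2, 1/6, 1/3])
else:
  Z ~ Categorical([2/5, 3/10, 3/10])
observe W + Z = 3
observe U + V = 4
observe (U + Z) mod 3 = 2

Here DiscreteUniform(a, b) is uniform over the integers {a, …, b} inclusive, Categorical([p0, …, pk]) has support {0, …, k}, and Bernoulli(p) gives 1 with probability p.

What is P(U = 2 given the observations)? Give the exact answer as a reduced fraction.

Enumerate traces; 24 have nonzero weight after conditioning:
  (X=1, V=2, W=3, Y=2, U=2, Z=0) weight 1/288
  (X=1, V=2, W=3, Y=3, U=2, Z=0) weight 1/288
  (X=1, V=2, W=3, Y=4, U=2, Z=0) weight 1/288
  (X=1, V=3, W=2, Y=2, U=1, Z=1) weight 1/480
  (X=1, V=3, W=2, Y=3, U=1, Z=1) weight 1/480
  (X=1, V=3, W=2, Y=4, U=1, Z=1) weight 1/480
  (X=2, V=2, W=3, Y=2, U=2, Z=0) weight 1/288
  (X=2, V=2, W=3, Y=3, U=2, Z=0) weight 1/288
  … 16 more
Group by U:
  weight(U=1) = 1/40
  weight(U=2) = 1/24
Total weight = 1/40 + 1/24 = 1/15
P(U=1 | obs) = 1/40 / 1/15 = 3/8
P(U=2 | obs) = 1/24 / 1/15 = 5/8

P(U = 2 | obs) = 5/8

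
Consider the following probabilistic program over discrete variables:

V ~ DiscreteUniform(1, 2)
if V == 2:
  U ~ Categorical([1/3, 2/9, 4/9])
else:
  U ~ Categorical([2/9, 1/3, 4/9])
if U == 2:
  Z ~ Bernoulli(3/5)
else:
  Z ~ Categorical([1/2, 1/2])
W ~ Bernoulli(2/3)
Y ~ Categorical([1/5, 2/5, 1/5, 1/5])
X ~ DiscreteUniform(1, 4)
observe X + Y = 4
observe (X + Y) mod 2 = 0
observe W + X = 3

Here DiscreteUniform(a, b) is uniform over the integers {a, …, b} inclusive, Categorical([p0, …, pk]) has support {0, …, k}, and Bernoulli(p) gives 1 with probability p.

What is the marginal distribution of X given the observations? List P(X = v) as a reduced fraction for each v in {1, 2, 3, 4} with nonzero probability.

Enumerate traces; 24 have nonzero weight after conditioning:
  (V=1, U=0, Z=0, W=0, Y=1, X=3) weight 1/540
  (V=1, U=0, Z=0, W=1, Y=2, X=2) weight 1/540
  (V=1, U=0, Z=1, W=0, Y=1, X=3) weight 1/540
  (V=1, U=0, Z=1, W=1, Y=2, X=2) weight 1/540
  (V=1, U=1, Z=0, W=0, Y=1, X=3) weight 1/360
  (V=1, U=1, Z=0, W=1, Y=2, X=2) weight 1/360
  (V=1, U=1, Z=1, W=0, Y=1, X=3) weight 1/360
  (V=1, U=1, Z=1, W=1, Y=2, X=2) weight 1/360
  … 16 more
Group by X:
  weight(X=2) = 1/30
  weight(X=3) = 1/30
Total weight = 1/30 + 1/30 = 1/15
P(X=2 | obs) = 1/30 / 1/15 = 1/2
P(X=3 | obs) = 1/30 / 1/15 = 1/2

P(X=2) = 1/2, P(X=3) = 1/2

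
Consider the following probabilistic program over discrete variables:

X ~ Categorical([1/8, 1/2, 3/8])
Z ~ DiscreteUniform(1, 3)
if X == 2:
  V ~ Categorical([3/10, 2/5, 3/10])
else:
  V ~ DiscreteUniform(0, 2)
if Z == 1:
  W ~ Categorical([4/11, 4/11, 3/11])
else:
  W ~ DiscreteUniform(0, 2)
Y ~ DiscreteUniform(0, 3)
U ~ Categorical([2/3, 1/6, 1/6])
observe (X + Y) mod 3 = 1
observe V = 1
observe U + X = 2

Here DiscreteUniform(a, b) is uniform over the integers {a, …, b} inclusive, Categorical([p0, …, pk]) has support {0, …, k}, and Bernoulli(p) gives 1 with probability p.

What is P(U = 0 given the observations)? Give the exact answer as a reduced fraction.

P(U = 0 | obs) = 8/13

Enumerate traces; 36 have nonzero weight after conditioning:
  (X=0, Z=1, V=1, W=0, Y=1, U=2) weight 1/4752
  (X=0, Z=1, V=1, W=1, Y=1, U=2) weight 1/4752
  (X=0, Z=1, V=1, W=2, Y=1, U=2) weight 1/6336
  (X=0, Z=2, V=1, W=0, Y=1, U=2) weight 1/5184
  (X=0, Z=2, V=1, W=1, Y=1, U=2) weight 1/5184
  (X=0, Z=2, V=1, W=2, Y=1, U=2) weight 1/5184
  (X=0, Z=3, V=1, W=0, Y=1, U=2) weight 1/5184
  (X=0, Z=3, V=1, W=1, Y=1, U=2) weight 1/5184
  (X=1, Z=1, V=1, W=0, Y=0, U=1) weight 1/1188
  (X=2, Z=1, V=1, W=0, Y=2, U=0) weight 1/330
  … 26 more
Group by U:
  weight(U=0) = 1/40
  weight(U=1) = 1/72
  weight(U=2) = 1/576
Total weight = 1/40 + 1/72 + 1/576 = 13/320
P(U=0 | obs) = 1/40 / 13/320 = 8/13
P(U=1 | obs) = 1/72 / 13/320 = 40/117
P(U=2 | obs) = 1/576 / 13/320 = 5/117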